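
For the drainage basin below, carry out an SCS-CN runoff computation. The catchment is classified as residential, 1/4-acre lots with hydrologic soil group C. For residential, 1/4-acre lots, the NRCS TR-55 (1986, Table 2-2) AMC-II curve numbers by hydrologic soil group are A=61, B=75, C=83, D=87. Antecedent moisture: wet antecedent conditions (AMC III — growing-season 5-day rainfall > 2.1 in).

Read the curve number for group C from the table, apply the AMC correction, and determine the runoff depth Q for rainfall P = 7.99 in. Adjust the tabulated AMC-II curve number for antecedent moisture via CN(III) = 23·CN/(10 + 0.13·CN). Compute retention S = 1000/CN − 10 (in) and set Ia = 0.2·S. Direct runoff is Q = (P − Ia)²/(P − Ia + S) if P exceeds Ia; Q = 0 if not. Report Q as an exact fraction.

Q = 130820520393/18655320700 in ≈ 7.013 in

NRCS table: residential, 1/4-acre lots, soil group C → CN(II) = 83
CN(III) from CN(II)=83: (23·83)/(10 + 0.13·83) = 190900/2079 ≈ 91.823
S = 1000/(190900/2079) − 10 = 1700/1909 in ≈ 0.891 in
Ia = 0.2S: 0.2·0.891 = 0.178 in (exactly 340/1909)
Since P=7.990 > Ia=0.178: effective rainfall P−Ia = 1491291/190900 in
Q = (1491291/190900)²/((1491291/190900) + 1700/1909) = (2223948846681/36442810000)/(1661291/190900) = 130820520393/18655320700 in ≈ 7.013 in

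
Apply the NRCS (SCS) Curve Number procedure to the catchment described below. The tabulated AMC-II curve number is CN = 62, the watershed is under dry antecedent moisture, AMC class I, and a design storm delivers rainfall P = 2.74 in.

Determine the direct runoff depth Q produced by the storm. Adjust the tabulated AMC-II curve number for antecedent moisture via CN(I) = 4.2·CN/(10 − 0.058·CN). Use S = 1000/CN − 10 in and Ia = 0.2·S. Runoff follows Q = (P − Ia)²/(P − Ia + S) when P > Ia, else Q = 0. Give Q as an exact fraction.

Q = 0 in ≈ 0.000 in

Adjust CN=62 to AMC I: 4.2·62/(10 − 0.058·62) → (1302/5) ÷ (1601/250) = 65100/1601 ≈ 40.662
Max retention: S = 1000/(65100/1601) − 10 = 9500/651 in (≈ 14.593 in)
Ia = 0.2·(9500/651) = 1900/651 in ≈ 2.919 in
P = 2.740 ≤ Ia = 2.919 in: entire storm abstracted, Q = 0.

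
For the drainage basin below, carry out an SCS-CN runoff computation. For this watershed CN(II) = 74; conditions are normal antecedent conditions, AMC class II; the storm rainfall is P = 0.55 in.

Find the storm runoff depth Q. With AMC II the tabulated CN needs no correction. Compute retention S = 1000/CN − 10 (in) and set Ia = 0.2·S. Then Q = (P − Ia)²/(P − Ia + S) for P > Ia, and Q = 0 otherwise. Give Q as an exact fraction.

Q = 0 in ≈ 0.000 in

AMC II — tabulated CN = 74 applies directly.
Max retention: S = 1000/74 − 10 = 130/37 in (≈ 3.514 in)
Initial abstraction Ia = S/5 = (130/37)/5 = 26/37 ≈ 0.703 in
P = 0.550 ≤ Ia = 0.703 in: entire storm abstracted, Q = 0.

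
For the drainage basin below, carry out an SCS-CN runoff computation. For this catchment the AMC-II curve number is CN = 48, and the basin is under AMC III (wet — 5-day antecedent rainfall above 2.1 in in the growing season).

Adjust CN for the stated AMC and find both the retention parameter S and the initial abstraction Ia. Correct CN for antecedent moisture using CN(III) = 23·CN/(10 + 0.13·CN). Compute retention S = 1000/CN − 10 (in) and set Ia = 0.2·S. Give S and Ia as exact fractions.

Wet (AMC III): CN(III) = 23·48/(10 + 0.13·48) = 1104/(406/25) = 13800/203 ≈ 67.980
Max retention: S = 1000/(13800/203) − 10 = 325/69 in (≈ 4.710 in)
Initial abstraction Ia = S/5 = (325/69)/5 = 65/69 ≈ 0.942 in

S = 325/69 in ≈ 4.710 in; Ia = 65/69 in ≈ 0.942 in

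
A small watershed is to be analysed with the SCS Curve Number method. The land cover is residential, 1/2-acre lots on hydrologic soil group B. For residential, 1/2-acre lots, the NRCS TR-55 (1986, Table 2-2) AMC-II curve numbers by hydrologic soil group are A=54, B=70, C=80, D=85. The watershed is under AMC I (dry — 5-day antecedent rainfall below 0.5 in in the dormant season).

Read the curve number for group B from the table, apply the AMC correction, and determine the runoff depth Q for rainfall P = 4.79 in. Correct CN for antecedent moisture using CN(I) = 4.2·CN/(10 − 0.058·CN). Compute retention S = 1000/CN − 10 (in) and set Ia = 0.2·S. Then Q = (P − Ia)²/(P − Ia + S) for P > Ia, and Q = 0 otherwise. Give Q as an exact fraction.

Q = 181467841/311007900 in ≈ 0.583 in

NRCS table: residential, 1/2-acre lots, soil group B → CN(II) = 70
Dry (AMC I): CN(I) = 4.2·70/(10 − 0.058·70) = 294/(297/50) = 4900/99 ≈ 49.495
Retention S: 1000/CN − 10 with CN=49.495 → S = 500/49 ≈ 10.204 in
Initial abstraction Ia = S/5 = (500/49)/5 = 100/49 ≈ 2.041 in
P − Ia = 4.790 − 2.041 = 13471/4900 ≈ 2.749 in (> 0, runoff occurs)
Q: (13471/4900)² ÷ (63471/4900) = 181467841/311007900 in (≈ 0.583 in)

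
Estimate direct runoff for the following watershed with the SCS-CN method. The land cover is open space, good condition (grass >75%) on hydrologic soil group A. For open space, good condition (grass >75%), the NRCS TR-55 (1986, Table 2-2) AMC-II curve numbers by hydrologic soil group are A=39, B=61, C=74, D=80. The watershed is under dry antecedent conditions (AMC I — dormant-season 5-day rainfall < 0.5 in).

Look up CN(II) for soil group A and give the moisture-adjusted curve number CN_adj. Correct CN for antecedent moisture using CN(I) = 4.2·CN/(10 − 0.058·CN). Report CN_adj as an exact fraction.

CN_adj = 81900/3869 ≈ 21.168

NRCS table: open space, good condition (grass >75%), soil group A → CN(II) = 39
Dry (AMC I): CN(I) = 4.2·39/(10 − 0.058·39) = (819/5)/(3869/500) = 81900/3869 ≈ 21.168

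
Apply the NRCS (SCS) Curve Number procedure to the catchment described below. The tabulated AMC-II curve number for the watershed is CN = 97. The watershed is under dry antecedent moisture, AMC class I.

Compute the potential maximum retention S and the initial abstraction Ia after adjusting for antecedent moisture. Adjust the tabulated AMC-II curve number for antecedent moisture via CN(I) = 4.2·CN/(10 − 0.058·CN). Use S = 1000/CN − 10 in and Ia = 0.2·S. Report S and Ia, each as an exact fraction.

CN(I) from CN(II)=97: (4.2·97)/(10 − 0.058·97) = 67900/729 ≈ 93.141
S = 1000/(67900/729) − 10 = 500/679 in ≈ 0.736 in
Ia = 0.2S: 0.2·0.736 = 0.147 in (exactly 100/679)

S = 500/679 in ≈ 0.736 in; Ia = 100/679 in ≈ 0.147 in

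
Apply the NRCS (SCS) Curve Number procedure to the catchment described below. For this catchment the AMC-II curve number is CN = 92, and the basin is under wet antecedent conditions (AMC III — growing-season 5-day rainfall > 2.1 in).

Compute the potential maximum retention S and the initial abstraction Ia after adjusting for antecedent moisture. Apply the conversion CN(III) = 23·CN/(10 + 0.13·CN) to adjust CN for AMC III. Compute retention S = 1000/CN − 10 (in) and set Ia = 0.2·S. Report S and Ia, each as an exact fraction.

CN(III) from CN(II)=92: (23·92)/(10 + 0.13·92) = 52900/549 ≈ 96.357
Max retention: S = 1000/(52900/549) − 10 = 200/529 in (≈ 0.378 in)
Ia = 0.2S: 0.2·0.378 = 0.076 in (exactly 40/529)

S = 200/529 in ≈ 0.378 in; Ia = 40/529 in ≈ 0.076 in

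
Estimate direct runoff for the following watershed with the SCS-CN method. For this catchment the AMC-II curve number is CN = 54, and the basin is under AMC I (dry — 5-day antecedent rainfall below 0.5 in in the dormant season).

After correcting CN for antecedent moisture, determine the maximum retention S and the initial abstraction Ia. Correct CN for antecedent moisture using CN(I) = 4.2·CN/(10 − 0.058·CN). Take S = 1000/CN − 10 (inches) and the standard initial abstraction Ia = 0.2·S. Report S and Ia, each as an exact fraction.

CN(I) from CN(II)=54: (4.2·54)/(10 − 0.058·54) = 56700/1717 ≈ 33.023
Max retention: S = 1000/(56700/1717) − 10 = 11500/567 in (≈ 20.282 in)
Initial abstraction Ia = S/5 = (11500/567)/5 = 2300/567 ≈ 4.056 in

S = 11500/567 in ≈ 20.282 in; Ia = 2300/567 in ≈ 4.056 in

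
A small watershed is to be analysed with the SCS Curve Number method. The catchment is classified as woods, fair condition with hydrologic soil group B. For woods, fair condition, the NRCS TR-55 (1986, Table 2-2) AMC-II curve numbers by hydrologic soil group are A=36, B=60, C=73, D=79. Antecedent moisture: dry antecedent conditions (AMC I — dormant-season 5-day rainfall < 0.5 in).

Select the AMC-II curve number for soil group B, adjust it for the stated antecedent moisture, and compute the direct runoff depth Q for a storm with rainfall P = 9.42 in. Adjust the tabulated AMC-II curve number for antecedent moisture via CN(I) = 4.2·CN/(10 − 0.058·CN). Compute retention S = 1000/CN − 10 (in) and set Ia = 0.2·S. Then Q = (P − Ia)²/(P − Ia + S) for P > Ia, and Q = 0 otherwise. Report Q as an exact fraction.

NRCS table: woods, fair condition, soil group B → CN(II) = 60
CN(I) from CN(II)=60: (4.2·60)/(10 − 0.058·60) = 6300/163 ≈ 38.650
S = 1000/(6300/163) − 10 = 1000/63 in ≈ 15.873 in
Ia = 0.2·(1000/63) = 200/63 in ≈ 3.175 in
Since P=9.420 > Ia=3.175: effective rainfall P−Ia = 19673/3150 in
Q = (19673/3150)²/((19673/3150) + 1000/63) = (387026929/9922500)/(69673/3150) = 387026929/219469950 in ≈ 1.763 in

Q = 387026929/219469950 in ≈ 1.763 in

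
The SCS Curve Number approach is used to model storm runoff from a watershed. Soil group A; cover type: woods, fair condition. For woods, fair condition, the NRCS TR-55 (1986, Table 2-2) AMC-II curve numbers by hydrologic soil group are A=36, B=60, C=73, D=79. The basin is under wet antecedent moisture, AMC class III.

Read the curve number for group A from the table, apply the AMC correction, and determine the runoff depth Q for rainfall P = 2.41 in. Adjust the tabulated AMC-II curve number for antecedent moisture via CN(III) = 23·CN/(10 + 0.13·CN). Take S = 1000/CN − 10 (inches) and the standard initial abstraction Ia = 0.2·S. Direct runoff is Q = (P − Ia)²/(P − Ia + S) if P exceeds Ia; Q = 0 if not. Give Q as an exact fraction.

Q = 319944769/3682260900 in ≈ 0.087 in

NRCS table: woods, fair condition, soil group A → CN(II) = 36
Wet (AMC III): CN(III) = 23·36/(10 + 0.13·36) = 828/(367/25) = 20700/367 ≈ 56.403
S = 1000/(20700/367) − 10 = 1600/207 in ≈ 7.729 in
Ia = 0.2S: 0.2·7.729 = 1.546 in (exactly 320/207)
Since P=2.410 > Ia=1.546: effective rainfall P−Ia = 17887/20700 in
Runoff Q = (P−Ia)²/(P−Ia+S) = (0.864)²/(0.864+7.729) = 319944769/3682260900 ≈ 0.087 in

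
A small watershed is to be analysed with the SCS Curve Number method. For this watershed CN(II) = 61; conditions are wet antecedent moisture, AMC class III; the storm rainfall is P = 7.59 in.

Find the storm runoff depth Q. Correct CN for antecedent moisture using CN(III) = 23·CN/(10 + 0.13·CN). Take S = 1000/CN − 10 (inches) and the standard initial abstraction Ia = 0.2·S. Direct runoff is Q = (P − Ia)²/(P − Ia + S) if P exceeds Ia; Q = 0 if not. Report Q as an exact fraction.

Q = 324642071043/64391947700 in ≈ 5.042 in

Adjust CN=61 to AMC III: 23·61/(10 + 0.13·61) → 1403 ÷ (1793/100) = 140300/1793 ≈ 78.249
S = 1000/(140300/1793) − 10 = 3900/1403 in ≈ 2.780 in
Ia = 0.2·(3900/1403) = 780/1403 in ≈ 0.556 in
Excess rainfall: 7.590 − 0.556 = 7.034 in; P > Ia so Q > 0
Q = (986877/140300)²/((986877/140300) + 3900/1403) = (973926213129/19684090000)/(1376877/140300) = 324642071043/64391947700 in ≈ 5.042 in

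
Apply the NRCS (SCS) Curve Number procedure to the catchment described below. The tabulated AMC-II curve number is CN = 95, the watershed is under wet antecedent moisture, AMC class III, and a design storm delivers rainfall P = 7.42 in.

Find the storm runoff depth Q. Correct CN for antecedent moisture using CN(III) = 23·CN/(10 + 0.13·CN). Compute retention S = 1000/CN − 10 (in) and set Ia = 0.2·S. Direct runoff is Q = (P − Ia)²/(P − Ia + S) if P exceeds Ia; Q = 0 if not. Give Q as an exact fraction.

Q = 25961910129/3629874950 in ≈ 7.152 in

Wet (AMC III): CN(III) = 23·95/(10 + 0.13·95) = 2185/(447/20) = 43700/447 ≈ 97.763
Max retention: S = 1000/(43700/447) − 10 = 100/437 in (≈ 0.229 in)
Ia = 0.2S: 0.2·0.229 = 0.046 in (exactly 20/437)
Since P=7.420 > Ia=0.046: effective rainfall P−Ia = 161127/21850 in
Q = (161127/21850)²/((161127/21850) + 100/437) = (25961910129/477422500)/(166127/21850) = 25961910129/3629874950 in ≈ 7.152 in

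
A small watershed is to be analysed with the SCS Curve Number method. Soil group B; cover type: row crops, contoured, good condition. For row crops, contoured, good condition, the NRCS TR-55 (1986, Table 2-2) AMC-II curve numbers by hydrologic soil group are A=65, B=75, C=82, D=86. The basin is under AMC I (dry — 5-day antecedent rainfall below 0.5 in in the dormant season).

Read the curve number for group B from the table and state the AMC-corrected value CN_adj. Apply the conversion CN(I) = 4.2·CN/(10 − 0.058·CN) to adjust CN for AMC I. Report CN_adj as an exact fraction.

NRCS table: row crops, contoured, good condition, soil group B → CN(II) = 75
Dry (AMC I): CN(I) = 4.2·75/(10 − 0.058·75) = 315/(113/20) = 6300/113 ≈ 55.752

CN_adj = 6300/113 ≈ 55.752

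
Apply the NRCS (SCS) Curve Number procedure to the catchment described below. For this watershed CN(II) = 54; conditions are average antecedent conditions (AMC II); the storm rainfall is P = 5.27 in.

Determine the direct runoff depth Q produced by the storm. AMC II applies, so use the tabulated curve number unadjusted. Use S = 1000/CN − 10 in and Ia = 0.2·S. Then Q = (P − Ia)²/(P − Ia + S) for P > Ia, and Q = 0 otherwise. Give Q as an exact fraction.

Q = 92717641/88098300 in ≈ 1.052 in

Average conditions: CN = 54 (no AMC adjustment).
Retention S: 1000/CN − 10 with CN=54.000 → S = 230/27 ≈ 8.519 in
Ia = 0.2S: 0.2·8.519 = 1.704 in (exactly 46/27)
Excess rainfall: 5.270 − 1.704 = 3.566 in; P > Ia so Q > 0
Q = (9629/2700)²/((9629/2700) + 230/27) = (92717641/7290000)/(32629/2700) = 92717641/88098300 in ≈ 1.052 in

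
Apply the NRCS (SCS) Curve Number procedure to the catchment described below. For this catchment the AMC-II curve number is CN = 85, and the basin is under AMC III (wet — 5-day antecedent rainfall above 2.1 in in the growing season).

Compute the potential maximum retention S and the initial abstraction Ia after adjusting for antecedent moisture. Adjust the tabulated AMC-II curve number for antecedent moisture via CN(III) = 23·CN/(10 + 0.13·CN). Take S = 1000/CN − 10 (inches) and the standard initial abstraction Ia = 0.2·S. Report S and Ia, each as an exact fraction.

S = 300/391 in ≈ 0.767 in; Ia = 60/391 in ≈ 0.153 in

CN(III) from CN(II)=85: (23·85)/(10 + 0.13·85) = 39100/421 ≈ 92.874
Max retention: S = 1000/(39100/421) − 10 = 300/391 in (≈ 0.767 in)
Ia = 0.2·(300/391) = 60/391 in ≈ 0.153 in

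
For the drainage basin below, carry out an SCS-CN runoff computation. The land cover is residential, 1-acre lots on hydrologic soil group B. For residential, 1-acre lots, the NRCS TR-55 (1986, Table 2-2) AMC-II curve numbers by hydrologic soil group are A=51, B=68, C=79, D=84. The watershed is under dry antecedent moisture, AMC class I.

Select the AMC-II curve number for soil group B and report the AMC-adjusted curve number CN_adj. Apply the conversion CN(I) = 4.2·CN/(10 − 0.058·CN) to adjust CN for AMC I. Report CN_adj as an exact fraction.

CN_adj = 35700/757 ≈ 47.160

NRCS table: residential, 1-acre lots, soil group B → CN(II) = 68
Dry (AMC I): CN(I) = 4.2·68/(10 − 0.058·68) = (1428/5)/(757/125) = 35700/757 ≈ 47.160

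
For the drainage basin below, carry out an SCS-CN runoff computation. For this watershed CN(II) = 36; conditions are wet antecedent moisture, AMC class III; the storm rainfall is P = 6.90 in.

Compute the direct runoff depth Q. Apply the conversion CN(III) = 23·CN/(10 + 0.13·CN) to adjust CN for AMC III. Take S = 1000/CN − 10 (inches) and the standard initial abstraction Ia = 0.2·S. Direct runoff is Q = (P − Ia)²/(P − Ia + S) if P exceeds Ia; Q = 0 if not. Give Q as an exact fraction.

CN(III) from CN(II)=36: (23·36)/(10 + 0.13·36) = 20700/367 ≈ 56.403
S = 1000/(20700/367) − 10 = 1600/207 in ≈ 7.729 in
Ia = 0.2S: 0.2·7.729 = 1.546 in (exactly 320/207)
P − Ia = 6.900 − 1.546 = 11083/2070 ≈ 5.354 in (> 0, runoff occurs)
Runoff Q = (P−Ia)²/(P−Ia+S) = (5.354)²/(5.354+7.729) = 122832889/56061810 ≈ 2.191 in

Q = 122832889/56061810 in ≈ 2.191 in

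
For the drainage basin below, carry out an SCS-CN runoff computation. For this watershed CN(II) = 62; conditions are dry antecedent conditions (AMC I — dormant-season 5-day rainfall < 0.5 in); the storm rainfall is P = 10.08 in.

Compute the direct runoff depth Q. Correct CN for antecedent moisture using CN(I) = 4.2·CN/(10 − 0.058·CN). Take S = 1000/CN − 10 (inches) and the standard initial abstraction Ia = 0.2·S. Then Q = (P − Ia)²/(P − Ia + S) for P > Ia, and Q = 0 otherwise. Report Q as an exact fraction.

Dry (AMC I): CN(I) = 4.2·62/(10 − 0.058·62) = (1302/5)/(1601/250) = 65100/1601 ≈ 40.662
Retention S: 1000/CN − 10 with CN=40.662 → S = 9500/651 ≈ 14.593 in
Initial abstraction Ia = S/5 = (9500/651)/5 = 1900/651 ≈ 2.919 in
Since P=10.080 > Ia=2.919: effective rainfall P−Ia = 116552/16275 in
Runoff Q = (P−Ia)²/(P−Ia+S) = (7.161)²/(7.161+14.593) = 3396092176/1440549075 ≈ 2.357 in

Q = 3396092176/1440549075 in ≈ 2.357 in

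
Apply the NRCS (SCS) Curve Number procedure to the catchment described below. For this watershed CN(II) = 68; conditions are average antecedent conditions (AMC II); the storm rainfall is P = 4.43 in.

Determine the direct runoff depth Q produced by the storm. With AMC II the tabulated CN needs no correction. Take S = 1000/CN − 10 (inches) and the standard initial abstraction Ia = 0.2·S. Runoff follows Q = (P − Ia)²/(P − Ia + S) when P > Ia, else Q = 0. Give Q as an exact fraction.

Q = 35176761/23682700 in ≈ 1.485 in

CN(II) = 68; AMC II needs no correction.
Max retention: S = 1000/68 − 10 = 80/17 in (≈ 4.706 in)
Initial abstraction Ia = S/5 = (80/17)/5 = 16/17 ≈ 0.941 in
Since P=4.430 > Ia=0.941: effective rainfall P−Ia = 5931/1700 in
Runoff Q = (P−Ia)²/(P−Ia+S) = (3.489)²/(3.489+4.706) = 35176761/23682700 ≈ 1.485 in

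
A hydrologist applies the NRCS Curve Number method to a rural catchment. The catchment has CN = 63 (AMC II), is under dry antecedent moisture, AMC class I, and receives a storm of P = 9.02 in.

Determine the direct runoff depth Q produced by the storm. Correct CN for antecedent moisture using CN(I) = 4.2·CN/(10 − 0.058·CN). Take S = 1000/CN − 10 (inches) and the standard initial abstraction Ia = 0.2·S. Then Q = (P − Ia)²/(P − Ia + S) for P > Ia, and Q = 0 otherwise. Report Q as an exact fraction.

Q = 169474658929/88420918950 in ≈ 1.917 in

CN(I) from CN(II)=63: (4.2·63)/(10 − 0.058·63) = 132300/3173 ≈ 41.696
Retention S: 1000/CN − 10 with CN=41.696 → S = 18500/1323 ≈ 13.983 in
Ia = 0.2·(18500/1323) = 3700/1323 in ≈ 2.797 in
P − Ia = 9.020 − 2.797 = 411673/66150 ≈ 6.223 in (> 0, runoff occurs)
Q = (411673/66150)²/((411673/66150) + 18500/1323) = (169474658929/4375822500)/(1336673/66150) = 169474658929/88420918950 in ≈ 1.917 in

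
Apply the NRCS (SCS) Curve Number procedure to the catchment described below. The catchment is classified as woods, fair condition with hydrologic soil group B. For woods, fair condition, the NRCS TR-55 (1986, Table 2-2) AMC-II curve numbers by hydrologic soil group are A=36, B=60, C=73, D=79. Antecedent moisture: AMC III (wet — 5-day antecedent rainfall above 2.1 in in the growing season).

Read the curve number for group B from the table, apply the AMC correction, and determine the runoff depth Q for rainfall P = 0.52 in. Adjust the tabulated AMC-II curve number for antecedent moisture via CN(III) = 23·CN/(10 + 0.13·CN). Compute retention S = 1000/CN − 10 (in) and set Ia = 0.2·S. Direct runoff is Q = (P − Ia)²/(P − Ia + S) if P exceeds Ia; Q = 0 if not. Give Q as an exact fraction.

Q = 0 in ≈ 0.000 in

NRCS table: woods, fair condition, soil group B → CN(II) = 60
CN(III) from CN(II)=60: (23·60)/(10 + 0.13·60) = 6900/89 ≈ 77.528
S = 1000/(6900/89) − 10 = 200/69 in ≈ 2.899 in
Initial abstraction Ia = S/5 = (200/69)/5 = 40/69 ≈ 0.580 in
P = 0.520 ≤ Ia = 0.580 in: entire storm abstracted, Q = 0.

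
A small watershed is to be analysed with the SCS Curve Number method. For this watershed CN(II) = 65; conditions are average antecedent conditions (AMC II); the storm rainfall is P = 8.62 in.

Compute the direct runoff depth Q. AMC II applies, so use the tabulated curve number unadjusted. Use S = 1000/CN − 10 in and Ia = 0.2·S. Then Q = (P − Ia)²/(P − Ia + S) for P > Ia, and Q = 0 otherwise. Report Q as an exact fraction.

Q = 24039409/5461950 in ≈ 4.401 in

AMC II — tabulated CN = 65 applies directly.
S = 1000/65 − 10 = 70/13 in ≈ 5.385 in
Ia = 0.2·(70/13) = 14/13 in ≈ 1.077 in
Excess rainfall: 8.620 − 1.077 = 7.543 in; P > Ia so Q > 0
Q = (4903/650)²/((4903/650) + 70/13) = (24039409/422500)/(8403/650) = 24039409/5461950 in ≈ 4.401 in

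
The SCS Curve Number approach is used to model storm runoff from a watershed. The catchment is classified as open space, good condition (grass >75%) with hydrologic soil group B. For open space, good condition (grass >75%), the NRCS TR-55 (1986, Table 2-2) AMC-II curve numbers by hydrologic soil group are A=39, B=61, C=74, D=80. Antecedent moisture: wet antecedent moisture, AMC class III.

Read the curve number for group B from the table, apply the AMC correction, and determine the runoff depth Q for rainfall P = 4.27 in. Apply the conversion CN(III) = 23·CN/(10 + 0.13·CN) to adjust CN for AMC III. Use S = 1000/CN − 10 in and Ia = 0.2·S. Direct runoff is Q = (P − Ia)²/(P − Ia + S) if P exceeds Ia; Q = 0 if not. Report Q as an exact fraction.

Q = 271525408561/127824664300 in ≈ 2.124 in

NRCS table: open space, good condition (grass >75%), soil group B → CN(II) = 61
Adjust CN=61 to AMC III: 23·61/(10 + 0.13·61) → 1403 ÷ (1793/100) = 140300/1793 ≈ 78.249
Max retention: S = 1000/(140300/1793) − 10 = 3900/1403 in (≈ 2.780 in)
Ia = 0.2·(3900/1403) = 780/1403 in ≈ 0.556 in
P − Ia = 4.270 − 0.556 = 521081/140300 ≈ 3.714 in (> 0, runoff occurs)
Q = (521081/140300)²/((521081/140300) + 3900/1403) = (271525408561/19684090000)/(911081/140300) = 271525408561/127824664300 in ≈ 2.124 in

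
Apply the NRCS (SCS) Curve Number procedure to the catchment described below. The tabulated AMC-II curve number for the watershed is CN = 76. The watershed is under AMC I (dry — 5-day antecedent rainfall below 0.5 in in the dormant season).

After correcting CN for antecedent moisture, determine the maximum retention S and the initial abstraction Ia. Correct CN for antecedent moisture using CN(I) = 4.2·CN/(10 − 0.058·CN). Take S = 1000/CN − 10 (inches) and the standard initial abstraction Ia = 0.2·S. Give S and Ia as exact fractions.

S = 1000/133 in ≈ 7.519 in; Ia = 200/133 in ≈ 1.504 in

Dry (AMC I): CN(I) = 4.2·76/(10 − 0.058·76) = (1596/5)/(699/125) = 13300/233 ≈ 57.082
Max retention: S = 1000/(13300/233) − 10 = 1000/133 in (≈ 7.519 in)
Ia = 0.2·(1000/133) = 200/133 in ≈ 1.504 in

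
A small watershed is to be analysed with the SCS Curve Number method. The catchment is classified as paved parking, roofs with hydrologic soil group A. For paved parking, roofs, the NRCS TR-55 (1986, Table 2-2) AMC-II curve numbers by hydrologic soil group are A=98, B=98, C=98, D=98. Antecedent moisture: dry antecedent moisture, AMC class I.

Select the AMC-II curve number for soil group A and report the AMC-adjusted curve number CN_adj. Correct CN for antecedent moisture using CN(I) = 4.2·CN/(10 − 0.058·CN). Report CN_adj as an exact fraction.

CN_adj = 102900/1079 ≈ 95.366

NRCS table: paved parking, roofs, soil group A → CN(II) = 98
CN(I) from CN(II)=98: (4.2·98)/(10 − 0.058·98) = 102900/1079 ≈ 95.366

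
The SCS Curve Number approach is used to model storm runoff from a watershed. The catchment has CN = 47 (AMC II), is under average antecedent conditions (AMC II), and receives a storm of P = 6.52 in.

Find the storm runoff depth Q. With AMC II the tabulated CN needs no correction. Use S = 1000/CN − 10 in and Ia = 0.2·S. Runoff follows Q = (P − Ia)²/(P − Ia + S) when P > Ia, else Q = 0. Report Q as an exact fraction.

Q = 25110121/21456675 in ≈ 1.170 in

CN(II) = 47; AMC II needs no correction.
Retention S: 1000/CN − 10 with CN=47.000 → S = 530/47 ≈ 11.277 in
Ia = 0.2S: 0.2·11.277 = 2.255 in (exactly 106/47)
Excess rainfall: 6.520 − 2.255 = 4.265 in; P > Ia so Q > 0
Q: (5011/1175)² ÷ (18261/1175) = 25110121/21456675 in (≈ 1.170 in)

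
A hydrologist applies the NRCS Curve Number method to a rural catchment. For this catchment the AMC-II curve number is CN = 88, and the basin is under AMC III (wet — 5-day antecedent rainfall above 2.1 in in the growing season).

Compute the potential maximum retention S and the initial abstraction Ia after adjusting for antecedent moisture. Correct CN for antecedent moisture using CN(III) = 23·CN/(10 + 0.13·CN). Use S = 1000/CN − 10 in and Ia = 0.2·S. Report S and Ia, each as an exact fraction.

CN(III) from CN(II)=88: (23·88)/(10 + 0.13·88) = 6325/67 ≈ 94.403
S = 1000/(6325/67) − 10 = 150/253 in ≈ 0.593 in
Ia = 0.2·(150/253) = 30/253 in ≈ 0.119 in

S = 150/253 in ≈ 0.593 in; Ia = 30/253 in ≈ 0.119 in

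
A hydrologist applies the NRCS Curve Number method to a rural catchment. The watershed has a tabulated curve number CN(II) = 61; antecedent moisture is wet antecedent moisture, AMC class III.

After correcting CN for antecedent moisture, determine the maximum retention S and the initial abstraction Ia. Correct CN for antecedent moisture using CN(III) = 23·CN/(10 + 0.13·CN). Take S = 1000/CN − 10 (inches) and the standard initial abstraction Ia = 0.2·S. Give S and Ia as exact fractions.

S = 3900/1403 in ≈ 2.780 in; Ia = 780/1403 in ≈ 0.556 in

CN(III) from CN(II)=61: (23·61)/(10 + 0.13·61) = 140300/1793 ≈ 78.249
Retention S: 1000/CN − 10 with CN=78.249 → S = 3900/1403 ≈ 2.780 in
Ia = 0.2·(3900/1403) = 780/1403 in ≈ 0.556 in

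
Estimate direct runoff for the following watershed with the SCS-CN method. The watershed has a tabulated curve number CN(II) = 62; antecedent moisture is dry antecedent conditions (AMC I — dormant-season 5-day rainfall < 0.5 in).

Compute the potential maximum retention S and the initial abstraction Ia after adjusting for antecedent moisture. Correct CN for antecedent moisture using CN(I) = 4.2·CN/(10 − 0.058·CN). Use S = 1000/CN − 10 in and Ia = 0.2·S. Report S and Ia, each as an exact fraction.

S = 9500/651 in ≈ 14.593 in; Ia = 1900/651 in ≈ 2.919 in

Dry (AMC I): CN(I) = 4.2·62/(10 − 0.058·62) = (1302/5)/(1601/250) = 65100/1601 ≈ 40.662
Max retention: S = 1000/(65100/1601) − 10 = 9500/651 in (≈ 14.593 in)
Ia = 0.2·(9500/651) = 1900/651 in ≈ 2.919 in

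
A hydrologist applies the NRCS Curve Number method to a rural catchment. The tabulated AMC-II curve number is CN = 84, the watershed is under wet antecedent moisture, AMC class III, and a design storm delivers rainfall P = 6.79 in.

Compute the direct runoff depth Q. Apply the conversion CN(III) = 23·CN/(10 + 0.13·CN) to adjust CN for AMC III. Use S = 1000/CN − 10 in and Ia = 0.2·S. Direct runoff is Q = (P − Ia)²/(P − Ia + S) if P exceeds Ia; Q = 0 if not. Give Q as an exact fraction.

Adjust CN=84 to AMC III: 23·84/(10 + 0.13·84) → 1932 ÷ (523/25) = 48300/523 ≈ 92.352
S = 1000/(48300/523) − 10 = 400/483 in ≈ 0.828 in
Initial abstraction Ia = S/5 = (400/483)/5 = 80/483 ≈ 0.166 in
Since P=6.790 > Ia=0.166: effective rainfall P−Ia = 319957/48300 in
Q: (319957/48300)² ÷ (359957/48300) = 102372481849/17385923100 in (≈ 5.888 in)

Q = 102372481849/17385923100 in ≈ 5.888 in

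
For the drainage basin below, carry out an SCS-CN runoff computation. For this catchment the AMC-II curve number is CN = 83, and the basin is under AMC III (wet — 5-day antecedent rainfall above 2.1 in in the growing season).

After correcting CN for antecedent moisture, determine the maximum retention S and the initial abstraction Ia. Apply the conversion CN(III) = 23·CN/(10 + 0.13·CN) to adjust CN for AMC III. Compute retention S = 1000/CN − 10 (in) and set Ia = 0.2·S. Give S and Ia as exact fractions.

S = 1700/1909 in ≈ 0.891 in; Ia = 340/1909 in ≈ 0.178 in

CN(III) from CN(II)=83: (23·83)/(10 + 0.13·83) = 190900/2079 ≈ 91.823
S = 1000/(190900/2079) − 10 = 1700/1909 in ≈ 0.891 in
Initial abstraction Ia = S/5 = (1700/1909)/5 = 340/1909 ≈ 0.178 in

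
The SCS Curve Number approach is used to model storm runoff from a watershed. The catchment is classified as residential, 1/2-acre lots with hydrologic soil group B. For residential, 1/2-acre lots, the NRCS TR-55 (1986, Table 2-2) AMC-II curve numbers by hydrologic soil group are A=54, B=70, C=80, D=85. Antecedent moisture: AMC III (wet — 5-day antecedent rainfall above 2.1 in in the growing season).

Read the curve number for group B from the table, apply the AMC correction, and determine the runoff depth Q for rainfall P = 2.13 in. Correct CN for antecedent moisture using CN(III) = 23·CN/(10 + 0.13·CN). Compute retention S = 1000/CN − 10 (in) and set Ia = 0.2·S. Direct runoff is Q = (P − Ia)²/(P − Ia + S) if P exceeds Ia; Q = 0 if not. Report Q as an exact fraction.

NRCS table: residential, 1/2-acre lots, soil group B → CN(II) = 70
Adjust CN=70 to AMC III: 23·70/(10 + 0.13·70) → 1610 ÷ (191/10) = 16100/191 ≈ 84.293
S = 1000/(16100/191) − 10 = 300/161 in ≈ 1.863 in
Ia = 0.2·(300/161) = 60/161 in ≈ 0.373 in
Excess rainfall: 2.130 − 0.373 = 1.757 in; P > Ia so Q > 0
Q = (28293/16100)²/((28293/16100) + 300/161) = (800493849/259210000)/(58293/16100) = 88943761/104279700 in ≈ 0.853 in

Q = 88943761/104279700 in ≈ 0.853 in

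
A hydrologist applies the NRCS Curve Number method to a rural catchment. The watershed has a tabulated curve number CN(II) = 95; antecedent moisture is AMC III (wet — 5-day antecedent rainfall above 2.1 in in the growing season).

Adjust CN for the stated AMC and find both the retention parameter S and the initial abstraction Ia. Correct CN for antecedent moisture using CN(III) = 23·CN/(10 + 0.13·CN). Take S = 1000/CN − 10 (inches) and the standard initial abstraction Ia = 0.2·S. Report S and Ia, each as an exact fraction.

S = 100/437 in ≈ 0.229 in; Ia = 20/437 in ≈ 0.046 in

CN(III) from CN(II)=95: (23·95)/(10 + 0.13·95) = 43700/447 ≈ 97.763
S = 1000/(43700/447) − 10 = 100/437 in ≈ 0.229 in
Ia = 0.2S: 0.2·0.229 = 0.046 in (exactly 20/437)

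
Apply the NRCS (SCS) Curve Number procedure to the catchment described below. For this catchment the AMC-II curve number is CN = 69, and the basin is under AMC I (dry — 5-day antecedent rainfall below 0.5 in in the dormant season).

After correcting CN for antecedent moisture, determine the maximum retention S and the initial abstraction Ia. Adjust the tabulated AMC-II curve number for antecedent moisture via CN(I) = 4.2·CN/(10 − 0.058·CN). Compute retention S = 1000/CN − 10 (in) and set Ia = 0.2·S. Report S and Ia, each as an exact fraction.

S = 15500/1449 in ≈ 10.697 in; Ia = 3100/1449 in ≈ 2.139 in

CN(I) from CN(II)=69: (4.2·69)/(10 − 0.058·69) = 144900/2999 ≈ 48.316
Max retention: S = 1000/(144900/2999) − 10 = 15500/1449 in (≈ 10.697 in)
Initial abstraction Ia = S/5 = (15500/1449)/5 = 3100/1449 ≈ 2.139 in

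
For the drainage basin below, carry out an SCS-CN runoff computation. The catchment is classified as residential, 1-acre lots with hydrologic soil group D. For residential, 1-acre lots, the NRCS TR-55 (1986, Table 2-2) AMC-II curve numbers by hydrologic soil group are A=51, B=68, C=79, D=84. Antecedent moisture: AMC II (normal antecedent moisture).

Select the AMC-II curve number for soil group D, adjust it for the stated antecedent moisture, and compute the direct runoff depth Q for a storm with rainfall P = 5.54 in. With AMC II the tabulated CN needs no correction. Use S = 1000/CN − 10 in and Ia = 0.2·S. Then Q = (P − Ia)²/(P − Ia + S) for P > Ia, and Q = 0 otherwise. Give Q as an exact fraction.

NRCS table: residential, 1-acre lots, soil group D → CN(II) = 84
AMC II — tabulated CN = 84 applies directly.
Max retention: S = 1000/84 − 10 = 40/21 in (≈ 1.905 in)
Initial abstraction Ia = S/5 = (40/21)/5 = 8/21 ≈ 0.381 in
Excess rainfall: 5.540 − 0.381 = 5.159 in; P > Ia so Q > 0
Runoff Q = (P−Ia)²/(P−Ia+S) = (5.159)²/(5.159+1.905) = 29343889/7787850 ≈ 3.768 in

Q = 29343889/7787850 in ≈ 3.768 in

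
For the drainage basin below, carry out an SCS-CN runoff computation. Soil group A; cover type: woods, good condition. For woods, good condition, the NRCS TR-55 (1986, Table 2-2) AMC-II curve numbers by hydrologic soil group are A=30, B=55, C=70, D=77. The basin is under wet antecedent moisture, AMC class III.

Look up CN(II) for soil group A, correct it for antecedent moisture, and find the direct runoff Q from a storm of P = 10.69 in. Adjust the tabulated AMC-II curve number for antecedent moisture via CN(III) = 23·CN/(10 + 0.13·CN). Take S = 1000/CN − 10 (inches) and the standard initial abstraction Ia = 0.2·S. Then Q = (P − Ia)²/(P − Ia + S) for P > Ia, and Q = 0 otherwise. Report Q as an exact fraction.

Q = 3571377121/895350900 in ≈ 3.989 in

NRCS table: woods, good condition, soil group A → CN(II) = 30
CN(III) from CN(II)=30: (23·30)/(10 + 0.13·30) = 6900/139 ≈ 49.640
Retention S: 1000/CN − 10 with CN=49.640 → S = 700/69 ≈ 10.145 in
Initial abstraction Ia = S/5 = (700/69)/5 = 140/69 ≈ 2.029 in
Since P=10.690 > Ia=2.029: effective rainfall P−Ia = 59761/6900 in
Q = (59761/6900)²/((59761/6900) + 700/69) = (3571377121/47610000)/(129761/6900) = 3571377121/895350900 in ≈ 3.989 in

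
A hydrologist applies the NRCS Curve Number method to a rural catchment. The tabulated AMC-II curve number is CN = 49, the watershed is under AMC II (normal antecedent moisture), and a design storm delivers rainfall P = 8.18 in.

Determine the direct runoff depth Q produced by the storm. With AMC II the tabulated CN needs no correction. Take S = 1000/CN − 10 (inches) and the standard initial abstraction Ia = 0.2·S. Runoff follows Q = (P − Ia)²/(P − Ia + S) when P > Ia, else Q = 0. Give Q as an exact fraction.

AMC II — tabulated CN = 49 applies directly.
S = 1000/49 − 10 = 510/49 in ≈ 10.408 in
Ia = 0.2·(510/49) = 102/49 in ≈ 2.082 in
Since P=8.180 > Ia=2.082: effective rainfall P−Ia = 14941/2450 in
Q = (14941/2450)²/((14941/2450) + 510/49) = (223233481/6002500)/(40441/2450) = 223233481/99080450 in ≈ 2.253 in

Q = 223233481/99080450 in ≈ 2.253 in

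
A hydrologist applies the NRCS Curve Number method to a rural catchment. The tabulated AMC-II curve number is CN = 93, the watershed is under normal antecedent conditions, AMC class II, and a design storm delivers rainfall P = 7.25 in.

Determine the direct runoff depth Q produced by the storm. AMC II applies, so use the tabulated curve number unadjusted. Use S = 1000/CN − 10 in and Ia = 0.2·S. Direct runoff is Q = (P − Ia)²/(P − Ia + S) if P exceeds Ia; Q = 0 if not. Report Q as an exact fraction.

Average conditions: CN = 93 (no AMC adjustment).
Retention S: 1000/CN − 10 with CN=93.000 → S = 70/93 ≈ 0.753 in
Ia = 0.2·(70/93) = 14/93 in ≈ 0.151 in
P − Ia = 7.250 − 0.151 = 2641/372 ≈ 7.099 in (> 0, runoff occurs)
Q: (2641/372)² ÷ (2921/372) = 6974881/1086612 in (≈ 6.419 in)

Q = 6974881/1086612 in ≈ 6.419 in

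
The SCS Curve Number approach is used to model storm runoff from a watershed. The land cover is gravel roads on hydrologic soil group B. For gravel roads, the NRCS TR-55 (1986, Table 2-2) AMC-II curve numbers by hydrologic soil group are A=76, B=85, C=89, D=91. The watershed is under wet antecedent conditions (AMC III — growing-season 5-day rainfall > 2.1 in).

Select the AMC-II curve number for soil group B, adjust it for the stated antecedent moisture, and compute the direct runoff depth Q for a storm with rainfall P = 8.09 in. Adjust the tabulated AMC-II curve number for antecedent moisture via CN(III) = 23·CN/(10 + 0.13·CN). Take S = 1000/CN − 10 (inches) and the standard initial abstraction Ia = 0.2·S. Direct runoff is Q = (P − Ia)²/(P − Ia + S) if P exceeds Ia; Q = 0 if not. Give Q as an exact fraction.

NRCS table: gravel roads, soil group B → CN(II) = 85
Wet (AMC III): CN(III) = 23·85/(10 + 0.13·85) = 1955/(421/20) = 39100/421 ≈ 92.874
S = 1000/(39100/421) − 10 = 300/391 in ≈ 0.767 in
Ia = 0.2·(300/391) = 60/391 in ≈ 0.153 in
P − Ia = 8.090 − 0.153 = 310319/39100 ≈ 7.937 in (> 0, runoff occurs)
Q = (310319/39100)²/((310319/39100) + 300/391) = (96297881761/1528810000)/(340319/39100) = 96297881761/13306472900 in ≈ 7.237 in

Q = 96297881761/13306472900 in ≈ 7.237 in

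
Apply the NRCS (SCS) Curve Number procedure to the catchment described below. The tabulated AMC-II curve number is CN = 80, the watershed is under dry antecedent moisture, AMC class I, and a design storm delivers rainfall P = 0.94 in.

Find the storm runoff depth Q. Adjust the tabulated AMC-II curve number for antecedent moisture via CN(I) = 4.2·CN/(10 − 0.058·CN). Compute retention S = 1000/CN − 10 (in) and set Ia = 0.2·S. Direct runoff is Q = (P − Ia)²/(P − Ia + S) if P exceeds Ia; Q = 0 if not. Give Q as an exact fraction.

Q = 0 in ≈ 0.000 in

Adjust CN=80 to AMC I: 4.2·80/(10 − 0.058·80) → 336 ÷ (134/25) = 4200/67 ≈ 62.687
Retention S: 1000/CN − 10 with CN=62.687 → S = 125/21 ≈ 5.952 in
Initial abstraction Ia = S/5 = (125/21)/5 = 25/21 ≈ 1.190 in
P = 0.940 ≤ Ia = 1.190 in: entire storm abstracted, Q = 0.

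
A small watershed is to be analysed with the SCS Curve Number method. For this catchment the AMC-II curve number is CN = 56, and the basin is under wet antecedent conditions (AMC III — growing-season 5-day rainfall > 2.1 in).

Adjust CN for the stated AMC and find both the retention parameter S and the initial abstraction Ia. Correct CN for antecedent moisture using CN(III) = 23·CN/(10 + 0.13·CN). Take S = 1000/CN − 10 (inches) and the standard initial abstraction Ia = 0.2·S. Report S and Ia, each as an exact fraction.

S = 550/161 in ≈ 3.416 in; Ia = 110/161 in ≈ 0.683 in

Adjust CN=56 to AMC III: 23·56/(10 + 0.13·56) → 1288 ÷ (432/25) = 4025/54 ≈ 74.537
S = 1000/(4025/54) − 10 = 550/161 in ≈ 3.416 in
Ia = 0.2·(550/161) = 110/161 in ≈ 0.683 in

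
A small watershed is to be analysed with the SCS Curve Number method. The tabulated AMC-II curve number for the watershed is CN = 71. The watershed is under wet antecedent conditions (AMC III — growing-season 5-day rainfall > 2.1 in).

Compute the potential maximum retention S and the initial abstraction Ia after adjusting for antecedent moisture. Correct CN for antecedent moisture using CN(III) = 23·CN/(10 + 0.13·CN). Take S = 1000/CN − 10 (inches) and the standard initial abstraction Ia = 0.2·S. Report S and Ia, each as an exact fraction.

Wet (AMC III): CN(III) = 23·71/(10 + 0.13·71) = 1633/(1923/100) = 163300/1923 ≈ 84.919
S = 1000/(163300/1923) − 10 = 2900/1633 in ≈ 1.776 in
Initial abstraction Ia = S/5 = (2900/1633)/5 = 580/1633 ≈ 0.355 in

S = 2900/1633 in ≈ 1.776 in; Ia = 580/1633 in ≈ 0.355 in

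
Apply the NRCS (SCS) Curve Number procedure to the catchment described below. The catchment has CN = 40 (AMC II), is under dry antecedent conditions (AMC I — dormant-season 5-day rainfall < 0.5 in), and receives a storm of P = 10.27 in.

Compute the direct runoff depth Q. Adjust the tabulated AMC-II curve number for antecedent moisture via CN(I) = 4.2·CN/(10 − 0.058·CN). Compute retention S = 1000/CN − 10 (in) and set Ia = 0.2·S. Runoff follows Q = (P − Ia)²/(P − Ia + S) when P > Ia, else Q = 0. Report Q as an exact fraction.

Dry (AMC I): CN(I) = 4.2·40/(10 − 0.058·40) = 168/(192/25) = 175/8 ≈ 21.875
Max retention: S = 1000/(175/8) − 10 = 250/7 in (≈ 35.714 in)
Ia = 0.2·(250/7) = 50/7 in ≈ 7.143 in
Excess rainfall: 10.270 − 7.143 = 3.127 in; P > Ia so Q > 0
Q = (2189/700)²/((2189/700) + 250/7) = (4791721/490000)/(27189/700) = 4791721/19032300 in ≈ 0.252 in

Q = 4791721/19032300 in ≈ 0.252 in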